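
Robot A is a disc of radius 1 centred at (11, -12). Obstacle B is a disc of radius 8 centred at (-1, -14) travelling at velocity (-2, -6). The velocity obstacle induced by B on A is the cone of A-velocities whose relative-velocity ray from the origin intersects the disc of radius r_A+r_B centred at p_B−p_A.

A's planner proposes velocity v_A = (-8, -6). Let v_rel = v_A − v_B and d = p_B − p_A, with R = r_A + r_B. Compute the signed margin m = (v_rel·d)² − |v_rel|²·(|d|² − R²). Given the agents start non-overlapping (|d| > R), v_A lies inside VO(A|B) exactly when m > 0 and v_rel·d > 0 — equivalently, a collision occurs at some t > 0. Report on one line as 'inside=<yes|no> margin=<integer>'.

d = (-12, -2),  |d|² = 148;  R = 1+8 = 9,  c = 148−9² = 67
v_rel = (-6, 0),  |v_rel|² = 36;  v_rel·d = (-6)·(-12) + (0)·(-2) = 72
36·t² − 144·t + 67 = 0  ⇒  m = 72² − 36·67 = 2772
m = 2772 > 0,  v_rel·d = 72 > 0  ⇒  inside

inside=yes margin=2772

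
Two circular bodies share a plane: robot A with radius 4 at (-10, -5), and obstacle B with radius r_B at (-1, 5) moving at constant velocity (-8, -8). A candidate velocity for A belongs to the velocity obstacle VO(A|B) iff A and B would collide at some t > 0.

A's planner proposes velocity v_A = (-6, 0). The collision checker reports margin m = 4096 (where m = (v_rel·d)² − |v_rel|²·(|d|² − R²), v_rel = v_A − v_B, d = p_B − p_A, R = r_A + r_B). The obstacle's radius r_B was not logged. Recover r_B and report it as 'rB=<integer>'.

m = 4096
d = (9, 10);  v_rel = (2, 8),  |v_rel|² = 68
v_rel×d = (2)·(10) − (8)·(9) = -52
since m = R²·68 − (-52)²:  R² = (2704 + 4096) / 68 = 100
R = √100 = 10  ⇒  r_B = 10 − 4 = 6

rB=6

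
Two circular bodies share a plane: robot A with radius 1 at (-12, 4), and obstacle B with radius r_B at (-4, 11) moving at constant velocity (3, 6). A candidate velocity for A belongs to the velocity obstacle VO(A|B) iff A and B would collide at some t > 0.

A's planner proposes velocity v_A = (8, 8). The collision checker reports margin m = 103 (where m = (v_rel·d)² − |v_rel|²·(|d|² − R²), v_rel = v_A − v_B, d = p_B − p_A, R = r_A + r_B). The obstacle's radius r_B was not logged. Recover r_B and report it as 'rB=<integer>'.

m = 103
d = (8, 7);  v_rel = (5, 2),  |v_rel|² = 29
v_rel×d = (5)·(7) − (2)·(8) = 19
since m = R²·29 − 19²:  R² = (361 + 103) / 29 = 16
R = √16 = 4  ⇒  r_B = 4 − 1 = 3

rB=3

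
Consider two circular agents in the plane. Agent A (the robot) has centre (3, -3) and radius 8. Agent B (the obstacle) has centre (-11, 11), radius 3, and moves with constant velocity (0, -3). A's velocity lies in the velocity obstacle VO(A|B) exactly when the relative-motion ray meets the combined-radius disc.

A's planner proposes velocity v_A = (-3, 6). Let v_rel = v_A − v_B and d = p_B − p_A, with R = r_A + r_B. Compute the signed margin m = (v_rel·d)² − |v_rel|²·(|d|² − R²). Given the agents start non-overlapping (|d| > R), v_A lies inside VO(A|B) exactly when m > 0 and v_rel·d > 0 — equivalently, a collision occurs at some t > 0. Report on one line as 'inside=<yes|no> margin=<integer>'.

d = (-14, 14),  |d|² = 392;  R = 8+3 = 11,  c = 392−11² = 271
v_rel = (-3, 9),  |v_rel|² = 90;  v_rel·d = (-3)·(-14) + (9)·(14) = 168
90·t² − 336·t + 271 = 0  ⇒  m = 168² − 90·271 = 3834
m = 3834 > 0,  v_rel·d = 168 > 0  ⇒  inside

inside=yes margin=3834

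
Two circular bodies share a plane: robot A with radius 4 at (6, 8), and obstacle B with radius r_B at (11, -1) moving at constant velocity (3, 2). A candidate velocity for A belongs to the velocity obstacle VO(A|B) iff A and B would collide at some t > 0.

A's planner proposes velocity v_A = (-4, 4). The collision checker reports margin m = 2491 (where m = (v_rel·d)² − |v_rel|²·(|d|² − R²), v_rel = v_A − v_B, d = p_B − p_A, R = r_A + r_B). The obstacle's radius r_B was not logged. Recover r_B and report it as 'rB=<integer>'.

m = 2491
d = (5, -9);  v_rel = (-7, 2),  |v_rel|² = 53
v_rel×d = (-7)·(-9) − (2)·(5) = 53
since m = R²·53 − 53²:  R² = (2809 + 2491) / 53 = 100
R = √100 = 10  ⇒  r_B = 10 − 4 = 6

rB=6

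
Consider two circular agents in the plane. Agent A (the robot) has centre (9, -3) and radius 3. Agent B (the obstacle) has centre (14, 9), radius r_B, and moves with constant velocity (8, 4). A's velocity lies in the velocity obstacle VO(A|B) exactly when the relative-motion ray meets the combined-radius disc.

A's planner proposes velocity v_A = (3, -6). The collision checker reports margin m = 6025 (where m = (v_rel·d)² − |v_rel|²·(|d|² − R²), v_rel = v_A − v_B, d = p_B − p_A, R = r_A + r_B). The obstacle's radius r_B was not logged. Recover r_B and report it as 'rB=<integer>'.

m = 6025
d = (5, 12);  v_rel = (-5, -10),  |v_rel|² = 125
v_rel×d = (-5)·(12) − (-10)·(5) = -10
since m = R²·125 − (-10)²:  R² = (100 + 6025) / 125 = 49
R = √49 = 7  ⇒  r_B = 7 − 3 = 4

rB=4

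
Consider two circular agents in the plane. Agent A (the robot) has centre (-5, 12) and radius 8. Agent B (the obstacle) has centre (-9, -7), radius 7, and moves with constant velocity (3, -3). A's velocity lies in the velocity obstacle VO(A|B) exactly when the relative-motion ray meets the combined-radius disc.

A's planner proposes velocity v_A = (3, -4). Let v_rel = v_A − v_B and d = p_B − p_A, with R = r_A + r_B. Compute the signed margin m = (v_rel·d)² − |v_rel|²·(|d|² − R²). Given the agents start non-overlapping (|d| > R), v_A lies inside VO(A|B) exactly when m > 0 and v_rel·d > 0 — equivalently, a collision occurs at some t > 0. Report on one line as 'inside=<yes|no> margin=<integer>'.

d = (-4, -19),  |d|² = 377;  R = 8+7 = 15,  c = 377−15² = 152
v_rel = (0, -1),  |v_rel|² = 1;  v_rel·d = (0)·(-4) + (-1)·(-19) = 19
1·t² − 38·t + 152 = 0  ⇒  m = 19² − 1·152 = 209
m = 209 > 0,  v_rel·d = 19 > 0  ⇒  inside

inside=yes margin=209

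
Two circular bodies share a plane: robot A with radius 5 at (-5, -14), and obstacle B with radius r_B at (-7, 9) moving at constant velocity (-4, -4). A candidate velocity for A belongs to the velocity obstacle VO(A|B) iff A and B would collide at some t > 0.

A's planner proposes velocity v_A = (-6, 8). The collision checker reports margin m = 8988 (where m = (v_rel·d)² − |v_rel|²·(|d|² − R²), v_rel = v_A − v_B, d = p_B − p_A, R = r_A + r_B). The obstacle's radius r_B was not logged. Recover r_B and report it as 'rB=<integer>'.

m = 8988
d = (-2, 23);  v_rel = (-2, 12),  |v_rel|² = 148
v_rel×d = (-2)·(23) − (12)·(-2) = -22
since m = R²·148 − (-22)²:  R² = (484 + 8988) / 148 = 64
R = √64 = 8  ⇒  r_B = 8 − 5 = 3

rB=3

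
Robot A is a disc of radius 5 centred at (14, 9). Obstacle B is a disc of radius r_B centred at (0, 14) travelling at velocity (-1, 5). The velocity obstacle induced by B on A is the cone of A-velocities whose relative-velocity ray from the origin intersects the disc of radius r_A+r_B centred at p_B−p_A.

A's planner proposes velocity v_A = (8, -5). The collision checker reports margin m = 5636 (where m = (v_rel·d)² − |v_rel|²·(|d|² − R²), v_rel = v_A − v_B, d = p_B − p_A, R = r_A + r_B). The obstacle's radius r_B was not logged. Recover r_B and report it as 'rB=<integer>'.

m = 5636
d = (-14, 5);  v_rel = (9, -10),  |v_rel|² = 181
v_rel×d = (9)·(5) − (-10)·(-14) = -95
since m = R²·181 − (-95)²:  R² = (9025 + 5636) / 181 = 81
R = √81 = 9  ⇒  r_B = 9 − 5 = 4

rB=4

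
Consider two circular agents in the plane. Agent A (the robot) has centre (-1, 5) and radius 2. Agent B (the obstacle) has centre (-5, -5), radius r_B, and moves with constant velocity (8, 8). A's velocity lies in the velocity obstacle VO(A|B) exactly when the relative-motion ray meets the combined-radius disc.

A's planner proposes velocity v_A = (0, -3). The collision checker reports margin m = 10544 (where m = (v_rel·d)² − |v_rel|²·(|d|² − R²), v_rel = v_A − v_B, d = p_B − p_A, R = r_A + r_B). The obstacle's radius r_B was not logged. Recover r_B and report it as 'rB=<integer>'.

m = 10544
d = (-4, -10);  v_rel = (-8, -11),  |v_rel|² = 185
v_rel×d = (-8)·(-10) − (-11)·(-4) = 36
since m = R²·185 − 36²:  R² = (1296 + 10544) / 185 = 64
R = √64 = 8  ⇒  r_B = 8 − 2 = 6

rB=6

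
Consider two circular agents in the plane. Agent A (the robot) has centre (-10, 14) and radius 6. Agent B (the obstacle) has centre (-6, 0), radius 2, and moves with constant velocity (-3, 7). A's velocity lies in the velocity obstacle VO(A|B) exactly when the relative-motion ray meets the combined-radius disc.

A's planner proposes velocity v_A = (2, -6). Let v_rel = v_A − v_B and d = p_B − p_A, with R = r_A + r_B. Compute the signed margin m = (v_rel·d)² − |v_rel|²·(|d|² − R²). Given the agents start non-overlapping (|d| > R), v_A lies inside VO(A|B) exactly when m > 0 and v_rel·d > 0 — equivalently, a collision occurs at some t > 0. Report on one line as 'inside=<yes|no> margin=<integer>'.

d = (4, -14),  |d|² = 212;  R = 6+2 = 8,  c = 212−8² = 148
v_rel = (5, -13),  |v_rel|² = 194;  v_rel·d = (5)·(4) + (-13)·(-14) = 202
194·t² − 404·t + 148 = 0  ⇒  m = 202² − 194·148 = 12092
m = 12092 > 0,  v_rel·d = 202 > 0  ⇒  inside

inside=yes margin=12092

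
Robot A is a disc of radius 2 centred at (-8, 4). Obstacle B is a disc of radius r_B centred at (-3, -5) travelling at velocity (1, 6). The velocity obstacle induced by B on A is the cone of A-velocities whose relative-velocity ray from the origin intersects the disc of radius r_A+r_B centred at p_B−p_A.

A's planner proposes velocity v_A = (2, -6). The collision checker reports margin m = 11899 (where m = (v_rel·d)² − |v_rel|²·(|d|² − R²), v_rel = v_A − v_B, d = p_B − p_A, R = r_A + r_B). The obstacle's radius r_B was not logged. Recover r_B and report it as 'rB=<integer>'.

m = 11899
d = (5, -9);  v_rel = (1, -12),  |v_rel|² = 145
v_rel×d = (1)·(-9) − (-12)·(5) = 51
since m = R²·145 − 51²:  R² = (2601 + 11899) / 145 = 100
R = √100 = 10  ⇒  r_B = 10 − 2 = 8

rB=8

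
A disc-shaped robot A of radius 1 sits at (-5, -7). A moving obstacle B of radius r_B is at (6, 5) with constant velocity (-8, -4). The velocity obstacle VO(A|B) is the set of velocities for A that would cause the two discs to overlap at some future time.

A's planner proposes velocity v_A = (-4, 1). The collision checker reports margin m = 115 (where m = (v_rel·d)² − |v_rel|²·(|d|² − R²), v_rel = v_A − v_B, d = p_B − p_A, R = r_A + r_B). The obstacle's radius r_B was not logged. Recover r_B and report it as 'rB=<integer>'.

m = 115
d = (11, 12);  v_rel = (4, 5),  |v_rel|² = 41
v_rel×d = (4)·(12) − (5)·(11) = -7
since m = R²·41 − (-7)²:  R² = (49 + 115) / 41 = 4
R = √4 = 2  ⇒  r_B = 2 − 1 = 1

rB=1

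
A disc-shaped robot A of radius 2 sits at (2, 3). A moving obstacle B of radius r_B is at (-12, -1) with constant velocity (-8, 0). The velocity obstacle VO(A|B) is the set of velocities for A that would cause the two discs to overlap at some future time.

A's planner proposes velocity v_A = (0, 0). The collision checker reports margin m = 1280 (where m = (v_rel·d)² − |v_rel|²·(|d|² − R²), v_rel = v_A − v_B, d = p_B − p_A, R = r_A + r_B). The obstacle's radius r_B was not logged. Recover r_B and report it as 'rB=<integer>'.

m = 1280
d = (-14, -4);  v_rel = (8, 0),  |v_rel|² = 64
v_rel×d = (8)·(-4) − (0)·(-14) = -32
since m = R²·64 − (-32)²:  R² = (1024 + 1280) / 64 = 36
R = √36 = 6  ⇒  r_B = 6 − 2 = 4

rB=4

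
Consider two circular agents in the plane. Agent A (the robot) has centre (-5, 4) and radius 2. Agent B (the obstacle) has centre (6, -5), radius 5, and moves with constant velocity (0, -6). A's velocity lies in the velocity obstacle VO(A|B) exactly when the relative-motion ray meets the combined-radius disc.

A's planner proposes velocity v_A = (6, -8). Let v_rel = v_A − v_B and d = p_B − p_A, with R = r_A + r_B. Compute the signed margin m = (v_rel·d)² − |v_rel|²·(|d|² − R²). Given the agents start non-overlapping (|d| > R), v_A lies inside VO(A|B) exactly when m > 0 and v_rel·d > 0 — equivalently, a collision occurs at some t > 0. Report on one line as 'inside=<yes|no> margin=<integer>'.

d = (11, -9),  |d|² = 202;  R = 2+5 = 7,  c = 202−7² = 153
v_rel = (6, -2),  |v_rel|² = 40;  v_rel·d = (6)·(11) + (-2)·(-9) = 84
40·t² − 168·t + 153 = 0  ⇒  m = 84² − 40·153 = 936
m = 936 > 0,  v_rel·d = 84 > 0  ⇒  inside

inside=yes margin=936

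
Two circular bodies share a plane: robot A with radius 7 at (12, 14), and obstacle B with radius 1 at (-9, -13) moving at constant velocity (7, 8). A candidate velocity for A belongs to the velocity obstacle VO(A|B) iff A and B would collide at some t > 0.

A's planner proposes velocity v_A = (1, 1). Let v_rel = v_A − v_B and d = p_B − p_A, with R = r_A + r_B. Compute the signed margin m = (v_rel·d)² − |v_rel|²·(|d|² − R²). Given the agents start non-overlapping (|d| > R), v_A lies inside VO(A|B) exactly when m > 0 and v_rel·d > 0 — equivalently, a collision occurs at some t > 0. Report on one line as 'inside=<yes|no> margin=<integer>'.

d = (-21, -27),  |d|² = 1170;  R = 7+1 = 8,  c = 1170−8² = 1106
v_rel = (-6, -7),  |v_rel|² = 85;  v_rel·d = (-6)·(-21) + (-7)·(-27) = 315
85·t² − 630·t + 1106 = 0  ⇒  m = 315² − 85·1106 = 5215
m = 5215 > 0,  v_rel·d = 315 > 0  ⇒  inside

inside=yes margin=5215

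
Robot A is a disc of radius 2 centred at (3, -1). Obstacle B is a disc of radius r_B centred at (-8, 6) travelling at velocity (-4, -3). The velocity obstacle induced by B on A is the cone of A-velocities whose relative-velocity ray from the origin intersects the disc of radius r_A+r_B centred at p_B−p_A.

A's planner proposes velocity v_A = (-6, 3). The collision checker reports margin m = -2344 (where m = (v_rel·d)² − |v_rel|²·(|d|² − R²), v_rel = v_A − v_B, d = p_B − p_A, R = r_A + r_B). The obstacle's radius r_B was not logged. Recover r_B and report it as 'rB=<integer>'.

m = -2344
d = (-11, 7);  v_rel = (-2, 6),  |v_rel|² = 40
v_rel×d = (-2)·(7) − (6)·(-11) = 52
since m = R²·40 − 52²:  R² = (2704 + -2344) / 40 = 9
R = √9 = 3  ⇒  r_B = 3 − 2 = 1

rB=1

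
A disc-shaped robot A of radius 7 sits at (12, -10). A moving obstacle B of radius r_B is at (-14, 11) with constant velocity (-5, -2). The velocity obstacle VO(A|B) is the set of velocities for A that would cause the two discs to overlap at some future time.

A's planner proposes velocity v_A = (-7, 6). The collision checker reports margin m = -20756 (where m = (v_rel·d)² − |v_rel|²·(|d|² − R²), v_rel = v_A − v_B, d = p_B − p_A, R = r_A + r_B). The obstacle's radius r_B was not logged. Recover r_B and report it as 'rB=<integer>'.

m = -20756
d = (-26, 21);  v_rel = (-2, 8),  |v_rel|² = 68
v_rel×d = (-2)·(21) − (8)·(-26) = 166
since m = R²·68 − 166²:  R² = (27556 + -20756) / 68 = 100
R = √100 = 10  ⇒  r_B = 10 − 7 = 3

rB=3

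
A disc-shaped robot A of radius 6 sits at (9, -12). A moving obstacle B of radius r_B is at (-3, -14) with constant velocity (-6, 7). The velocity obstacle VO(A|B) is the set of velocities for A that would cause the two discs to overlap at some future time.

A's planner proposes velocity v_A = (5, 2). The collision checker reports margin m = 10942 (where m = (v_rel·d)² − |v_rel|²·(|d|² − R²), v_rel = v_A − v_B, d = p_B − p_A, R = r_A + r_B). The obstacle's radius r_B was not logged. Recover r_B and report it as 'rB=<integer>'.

m = 10942
d = (-12, -2);  v_rel = (11, -5),  |v_rel|² = 146
v_rel×d = (11)·(-2) − (-5)·(-12) = -82
since m = R²·146 − (-82)²:  R² = (6724 + 10942) / 146 = 121
R = √121 = 11  ⇒  r_B = 11 − 6 = 5

rB=5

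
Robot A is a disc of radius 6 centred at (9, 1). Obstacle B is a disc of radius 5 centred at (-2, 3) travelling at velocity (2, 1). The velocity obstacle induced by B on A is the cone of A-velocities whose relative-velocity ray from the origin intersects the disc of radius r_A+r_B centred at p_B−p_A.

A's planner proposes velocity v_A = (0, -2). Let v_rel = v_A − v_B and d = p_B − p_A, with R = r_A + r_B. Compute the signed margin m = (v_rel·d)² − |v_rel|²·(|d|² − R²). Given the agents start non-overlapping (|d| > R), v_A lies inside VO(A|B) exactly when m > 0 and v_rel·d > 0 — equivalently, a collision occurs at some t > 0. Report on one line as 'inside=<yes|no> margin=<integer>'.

d = (-11, 2),  |d|² = 125;  R = 6+5 = 11,  c = 125−11² = 4
v_rel = (-2, -3),  |v_rel|² = 13;  v_rel·d = (-2)·(-11) + (-3)·(2) = 16
13·t² − 32·t + 4 = 0  ⇒  m = 16² − 13·4 = 204
m = 204 > 0,  v_rel·d = 16 > 0  ⇒  inside

inside=yes margin=204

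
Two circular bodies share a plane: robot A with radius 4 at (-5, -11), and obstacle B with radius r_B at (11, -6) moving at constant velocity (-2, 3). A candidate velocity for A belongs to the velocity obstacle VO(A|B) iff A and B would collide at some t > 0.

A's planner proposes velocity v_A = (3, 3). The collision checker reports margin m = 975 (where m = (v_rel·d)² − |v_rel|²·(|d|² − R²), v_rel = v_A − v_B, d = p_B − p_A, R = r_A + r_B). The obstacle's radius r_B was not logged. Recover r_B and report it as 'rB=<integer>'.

m = 975
d = (16, 5);  v_rel = (5, 0),  |v_rel|² = 25
v_rel×d = (5)·(5) − (0)·(16) = 25
since m = R²·25 − 25²:  R² = (625 + 975) / 25 = 64
R = √64 = 8  ⇒  r_B = 8 − 4 = 4

rB=4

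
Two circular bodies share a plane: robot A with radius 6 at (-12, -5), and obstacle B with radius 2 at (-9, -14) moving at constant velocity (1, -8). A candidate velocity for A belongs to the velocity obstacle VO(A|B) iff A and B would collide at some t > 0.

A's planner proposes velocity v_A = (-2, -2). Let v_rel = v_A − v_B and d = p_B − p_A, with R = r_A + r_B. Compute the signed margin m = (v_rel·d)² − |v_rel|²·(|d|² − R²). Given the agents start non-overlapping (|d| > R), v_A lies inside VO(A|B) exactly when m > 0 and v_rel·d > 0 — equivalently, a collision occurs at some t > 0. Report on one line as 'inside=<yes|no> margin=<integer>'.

d = (3, -9),  |d|² = 90;  R = 6+2 = 8,  c = 90−8² = 26
v_rel = (-3, 6),  |v_rel|² = 45;  v_rel·d = (-3)·(3) + (6)·(-9) = -63
45·t² + 126·t + 26 = 0  ⇒  m = (-63)² − 45·26 = 2799
m = 2799 > 0,  v_rel·d = -63 < 0  ⇒  outside

inside=no margin=2799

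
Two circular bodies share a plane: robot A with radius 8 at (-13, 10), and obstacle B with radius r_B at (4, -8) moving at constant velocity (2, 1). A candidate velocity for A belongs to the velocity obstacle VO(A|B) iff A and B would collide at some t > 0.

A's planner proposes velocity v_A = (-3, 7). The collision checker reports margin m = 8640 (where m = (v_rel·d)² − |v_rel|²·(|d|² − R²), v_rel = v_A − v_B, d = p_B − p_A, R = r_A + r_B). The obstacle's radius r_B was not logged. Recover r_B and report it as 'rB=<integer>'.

m = 8640
d = (17, -18);  v_rel = (-5, 6),  |v_rel|² = 61
v_rel×d = (-5)·(-18) − (6)·(17) = -12
since m = R²·61 − (-12)²:  R² = (144 + 8640) / 61 = 144
R = √144 = 12  ⇒  r_B = 12 − 8 = 4

rB=4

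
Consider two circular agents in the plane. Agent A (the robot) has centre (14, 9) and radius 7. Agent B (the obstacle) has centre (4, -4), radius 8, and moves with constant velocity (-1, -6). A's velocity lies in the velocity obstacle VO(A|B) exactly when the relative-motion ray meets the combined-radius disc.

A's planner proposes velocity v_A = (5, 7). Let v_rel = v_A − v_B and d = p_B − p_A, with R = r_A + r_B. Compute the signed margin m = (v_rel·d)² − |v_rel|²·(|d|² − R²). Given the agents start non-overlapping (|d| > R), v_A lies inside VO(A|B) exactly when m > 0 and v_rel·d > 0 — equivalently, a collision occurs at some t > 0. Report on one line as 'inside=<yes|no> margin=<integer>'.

d = (-10, -13),  |d|² = 269;  R = 7+8 = 15,  c = 269−15² = 44
v_rel = (6, 13),  |v_rel|² = 205;  v_rel·d = (6)·(-10) + (13)·(-13) = -229
205·t² + 458·t + 44 = 0  ⇒  m = (-229)² − 205·44 = 43421
m = 43421 > 0,  v_rel·d = -229 < 0  ⇒  outside

inside=no margin=43421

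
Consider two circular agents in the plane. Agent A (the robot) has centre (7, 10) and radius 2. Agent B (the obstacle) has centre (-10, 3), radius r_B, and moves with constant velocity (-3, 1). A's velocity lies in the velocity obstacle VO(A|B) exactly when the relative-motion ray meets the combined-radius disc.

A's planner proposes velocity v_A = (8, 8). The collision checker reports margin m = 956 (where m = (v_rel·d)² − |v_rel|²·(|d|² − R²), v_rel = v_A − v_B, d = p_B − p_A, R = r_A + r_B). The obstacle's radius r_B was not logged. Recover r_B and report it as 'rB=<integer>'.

m = 956
d = (-17, -7);  v_rel = (11, 7),  |v_rel|² = 170
v_rel×d = (11)·(-7) − (7)·(-17) = 42
since m = R²·170 − 42²:  R² = (1764 + 956) / 170 = 16
R = √16 = 4  ⇒  r_B = 4 − 2 = 2

rB=2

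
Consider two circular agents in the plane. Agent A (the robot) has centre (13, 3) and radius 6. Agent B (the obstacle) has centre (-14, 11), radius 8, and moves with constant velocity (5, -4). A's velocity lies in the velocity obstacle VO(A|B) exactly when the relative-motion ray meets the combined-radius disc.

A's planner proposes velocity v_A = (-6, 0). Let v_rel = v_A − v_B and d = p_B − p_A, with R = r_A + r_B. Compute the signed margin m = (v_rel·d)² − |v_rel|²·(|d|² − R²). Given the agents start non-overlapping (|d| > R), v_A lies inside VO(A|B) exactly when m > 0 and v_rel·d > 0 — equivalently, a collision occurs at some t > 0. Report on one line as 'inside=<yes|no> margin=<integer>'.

d = (-27, 8),  |d|² = 793;  R = 6+8 = 14,  c = 793−14² = 597
v_rel = (-11, 4),  |v_rel|² = 137;  v_rel·d = (-11)·(-27) + (4)·(8) = 329
137·t² − 658·t + 597 = 0  ⇒  m = 329² − 137·597 = 26452
m = 26452 > 0,  v_rel·d = 329 > 0  ⇒  inside

inside=yes margin=26452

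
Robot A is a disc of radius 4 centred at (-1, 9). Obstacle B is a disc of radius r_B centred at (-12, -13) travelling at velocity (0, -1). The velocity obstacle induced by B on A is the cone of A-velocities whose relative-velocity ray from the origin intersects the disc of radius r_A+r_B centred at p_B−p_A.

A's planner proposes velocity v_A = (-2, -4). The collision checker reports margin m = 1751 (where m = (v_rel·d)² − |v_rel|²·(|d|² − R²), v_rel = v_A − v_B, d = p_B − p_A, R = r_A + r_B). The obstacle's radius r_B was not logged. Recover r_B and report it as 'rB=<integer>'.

m = 1751
d = (-11, -22);  v_rel = (-2, -3),  |v_rel|² = 13
v_rel×d = (-2)·(-22) − (-3)·(-11) = 11
since m = R²·13 − 11²:  R² = (121 + 1751) / 13 = 144
R = √144 = 12  ⇒  r_B = 12 − 4 = 8

rB=8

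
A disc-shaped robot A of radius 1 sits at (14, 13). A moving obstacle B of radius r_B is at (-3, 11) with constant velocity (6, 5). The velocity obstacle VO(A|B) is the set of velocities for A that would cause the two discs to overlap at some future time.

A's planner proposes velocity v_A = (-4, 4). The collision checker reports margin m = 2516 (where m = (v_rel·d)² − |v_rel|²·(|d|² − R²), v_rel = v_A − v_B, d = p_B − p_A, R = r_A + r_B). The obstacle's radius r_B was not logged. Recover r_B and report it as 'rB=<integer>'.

m = 2516
d = (-17, -2);  v_rel = (-10, -1),  |v_rel|² = 101
v_rel×d = (-10)·(-2) − (-1)·(-17) = 3
since m = R²·101 − 3²:  R² = (9 + 2516) / 101 = 25
R = √25 = 5  ⇒  r_B = 5 − 1 = 4

rB=4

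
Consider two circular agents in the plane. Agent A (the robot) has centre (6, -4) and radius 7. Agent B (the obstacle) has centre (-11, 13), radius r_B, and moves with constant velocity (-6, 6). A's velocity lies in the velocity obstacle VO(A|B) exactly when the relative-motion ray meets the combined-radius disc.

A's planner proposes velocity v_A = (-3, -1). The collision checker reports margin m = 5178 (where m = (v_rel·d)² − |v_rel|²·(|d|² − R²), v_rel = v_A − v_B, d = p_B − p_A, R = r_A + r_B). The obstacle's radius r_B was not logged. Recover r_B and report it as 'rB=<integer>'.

m = 5178
d = (-17, 17);  v_rel = (3, -7),  |v_rel|² = 58
v_rel×d = (3)·(17) − (-7)·(-17) = -68
since m = R²·58 − (-68)²:  R² = (4624 + 5178) / 58 = 169
R = √169 = 13  ⇒  r_B = 13 − 7 = 6

rB=6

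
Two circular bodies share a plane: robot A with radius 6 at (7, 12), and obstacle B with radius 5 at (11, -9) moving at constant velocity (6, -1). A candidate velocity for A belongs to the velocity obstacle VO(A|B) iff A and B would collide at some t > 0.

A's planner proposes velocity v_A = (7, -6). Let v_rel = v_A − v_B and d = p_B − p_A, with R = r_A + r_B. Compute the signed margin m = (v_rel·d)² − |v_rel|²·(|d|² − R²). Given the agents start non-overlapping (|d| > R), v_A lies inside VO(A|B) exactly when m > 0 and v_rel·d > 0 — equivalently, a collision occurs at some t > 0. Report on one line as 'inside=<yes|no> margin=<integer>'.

d = (4, -21),  |d|² = 457;  R = 6+5 = 11,  c = 457−11² = 336
v_rel = (1, -5),  |v_rel|² = 26;  v_rel·d = (1)·(4) + (-5)·(-21) = 109
26·t² − 218·t + 336 = 0  ⇒  m = 109² − 26·336 = 3145
m = 3145 > 0,  v_rel·d = 109 > 0  ⇒  inside

inside=yes margin=3145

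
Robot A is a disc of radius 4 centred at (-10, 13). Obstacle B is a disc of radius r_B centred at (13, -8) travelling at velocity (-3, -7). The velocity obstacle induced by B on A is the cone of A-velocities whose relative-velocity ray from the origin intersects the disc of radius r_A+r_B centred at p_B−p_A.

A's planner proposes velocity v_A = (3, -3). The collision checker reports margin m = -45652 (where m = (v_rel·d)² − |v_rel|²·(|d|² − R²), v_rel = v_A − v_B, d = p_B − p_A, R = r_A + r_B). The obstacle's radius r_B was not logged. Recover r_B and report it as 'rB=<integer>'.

m = -45652
d = (23, -21);  v_rel = (6, 4),  |v_rel|² = 52
v_rel×d = (6)·(-21) − (4)·(23) = -218
since m = R²·52 − (-218)²:  R² = (47524 + -45652) / 52 = 36
R = √36 = 6  ⇒  r_B = 6 − 4 = 2

rB=2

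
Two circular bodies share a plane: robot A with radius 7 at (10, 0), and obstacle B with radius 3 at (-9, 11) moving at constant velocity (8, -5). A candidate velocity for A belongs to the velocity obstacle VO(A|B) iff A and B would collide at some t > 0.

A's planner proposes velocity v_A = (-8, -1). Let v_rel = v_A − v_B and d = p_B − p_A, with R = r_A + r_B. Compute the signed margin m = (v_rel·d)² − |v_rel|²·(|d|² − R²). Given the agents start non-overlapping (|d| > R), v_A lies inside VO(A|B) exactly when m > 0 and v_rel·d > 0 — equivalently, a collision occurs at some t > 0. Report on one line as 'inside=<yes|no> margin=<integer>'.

d = (-19, 11),  |d|² = 482;  R = 7+3 = 10,  c = 482−10² = 382
v_rel = (-16, 4),  |v_rel|² = 272;  v_rel·d = (-16)·(-19) + (4)·(11) = 348
272·t² − 696·t + 382 = 0  ⇒  m = 348² − 272·382 = 17200
m = 17200 > 0,  v_rel·d = 348 > 0  ⇒  inside

inside=yes margin=17200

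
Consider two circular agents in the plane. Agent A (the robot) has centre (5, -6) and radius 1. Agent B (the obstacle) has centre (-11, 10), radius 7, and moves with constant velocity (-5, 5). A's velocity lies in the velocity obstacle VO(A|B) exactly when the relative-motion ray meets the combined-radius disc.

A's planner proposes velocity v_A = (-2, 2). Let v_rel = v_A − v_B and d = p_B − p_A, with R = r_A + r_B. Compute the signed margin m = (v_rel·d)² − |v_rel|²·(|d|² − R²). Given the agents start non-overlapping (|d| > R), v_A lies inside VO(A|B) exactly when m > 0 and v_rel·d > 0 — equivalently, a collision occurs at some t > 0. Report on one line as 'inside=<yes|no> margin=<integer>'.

d = (-16, 16),  |d|² = 512;  R = 1+7 = 8,  c = 512−8² = 448
v_rel = (3, -3),  |v_rel|² = 18;  v_rel·d = (3)·(-16) + (-3)·(16) = -96
18·t² + 192·t + 448 = 0  ⇒  m = (-96)² − 18·448 = 1152
m = 1152 > 0,  v_rel·d = -96 < 0  ⇒  outside

inside=no margin=1152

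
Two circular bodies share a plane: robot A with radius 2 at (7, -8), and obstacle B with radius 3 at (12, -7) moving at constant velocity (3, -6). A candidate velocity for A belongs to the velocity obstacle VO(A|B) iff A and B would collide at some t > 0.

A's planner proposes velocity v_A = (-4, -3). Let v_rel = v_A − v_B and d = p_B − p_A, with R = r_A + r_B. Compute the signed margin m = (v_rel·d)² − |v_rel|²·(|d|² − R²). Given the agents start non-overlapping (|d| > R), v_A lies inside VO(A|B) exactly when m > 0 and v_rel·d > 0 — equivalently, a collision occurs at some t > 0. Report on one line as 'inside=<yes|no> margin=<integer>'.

d = (5, 1),  |d|² = 26;  R = 2+3 = 5,  c = 26−5² = 1
v_rel = (-7, 3),  |v_rel|² = 58;  v_rel·d = (-7)·(5) + (3)·(1) = -32
58·t² + 64·t + 1 = 0  ⇒  m = (-32)² − 58·1 = 966
m = 966 > 0,  v_rel·d = -32 < 0  ⇒  outside

inside=no margin=966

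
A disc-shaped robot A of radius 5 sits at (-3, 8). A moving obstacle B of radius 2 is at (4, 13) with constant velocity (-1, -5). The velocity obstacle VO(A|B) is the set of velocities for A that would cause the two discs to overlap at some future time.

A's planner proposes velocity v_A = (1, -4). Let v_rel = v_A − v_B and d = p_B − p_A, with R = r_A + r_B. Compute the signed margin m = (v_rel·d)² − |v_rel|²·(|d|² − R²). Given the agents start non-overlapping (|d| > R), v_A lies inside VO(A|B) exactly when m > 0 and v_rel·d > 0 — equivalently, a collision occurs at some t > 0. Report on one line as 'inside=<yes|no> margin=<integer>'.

d = (7, 5),  |d|² = 74;  R = 5+2 = 7,  c = 74−7² = 25
v_rel = (2, 1),  |v_rel|² = 5;  v_rel·d = (2)·(7) + (1)·(5) = 19
5·t² − 38·t + 25 = 0  ⇒  m = 19² − 5·25 = 236
m = 236 > 0,  v_rel·d = 19 > 0  ⇒  inside

inside=yes margin=236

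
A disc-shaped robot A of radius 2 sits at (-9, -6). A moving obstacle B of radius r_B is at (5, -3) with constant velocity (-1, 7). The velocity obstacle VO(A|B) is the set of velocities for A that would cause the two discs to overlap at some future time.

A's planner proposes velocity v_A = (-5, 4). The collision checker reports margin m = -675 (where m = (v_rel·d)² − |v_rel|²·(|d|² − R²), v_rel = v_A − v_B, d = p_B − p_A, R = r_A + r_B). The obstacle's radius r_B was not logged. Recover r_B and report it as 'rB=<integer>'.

m = -675
d = (14, 3);  v_rel = (-4, -3),  |v_rel|² = 25
v_rel×d = (-4)·(3) − (-3)·(14) = 30
since m = R²·25 − 30²:  R² = (900 + -675) / 25 = 9
R = √9 = 3  ⇒  r_B = 3 − 2 = 1

rB=1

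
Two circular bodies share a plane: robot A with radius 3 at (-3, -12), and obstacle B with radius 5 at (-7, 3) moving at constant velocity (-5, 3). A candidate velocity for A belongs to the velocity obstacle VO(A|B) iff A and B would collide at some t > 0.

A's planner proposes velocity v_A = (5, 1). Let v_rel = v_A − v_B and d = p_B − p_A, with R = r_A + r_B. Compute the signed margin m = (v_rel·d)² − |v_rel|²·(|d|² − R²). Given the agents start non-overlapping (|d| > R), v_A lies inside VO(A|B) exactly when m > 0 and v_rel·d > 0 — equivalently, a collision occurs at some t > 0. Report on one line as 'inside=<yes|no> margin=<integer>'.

d = (-4, 15),  |d|² = 241;  R = 3+5 = 8,  c = 241−8² = 177
v_rel = (10, -2),  |v_rel|² = 104;  v_rel·d = (10)·(-4) + (-2)·(15) = -70
104·t² + 140·t + 177 = 0  ⇒  m = (-70)² − 104·177 = -13508
m = -13508 < 0,  v_rel·d = -70 < 0  ⇒  outside

inside=no margin=-13508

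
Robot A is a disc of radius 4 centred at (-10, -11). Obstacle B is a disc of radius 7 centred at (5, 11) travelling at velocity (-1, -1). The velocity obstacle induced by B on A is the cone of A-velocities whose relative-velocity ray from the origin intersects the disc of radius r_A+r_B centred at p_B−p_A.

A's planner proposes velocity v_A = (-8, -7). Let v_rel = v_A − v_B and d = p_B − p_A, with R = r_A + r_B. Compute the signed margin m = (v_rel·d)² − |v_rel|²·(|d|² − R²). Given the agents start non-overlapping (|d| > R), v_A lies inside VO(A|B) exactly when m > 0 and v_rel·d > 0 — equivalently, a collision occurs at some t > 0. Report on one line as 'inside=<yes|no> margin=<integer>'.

d = (15, 22),  |d|² = 709;  R = 4+7 = 11,  c = 709−11² = 588
v_rel = (-7, -6),  |v_rel|² = 85;  v_rel·d = (-7)·(15) + (-6)·(22) = -237
85·t² + 474·t + 588 = 0  ⇒  m = (-237)² − 85·588 = 6189
m = 6189 > 0,  v_rel·d = -237 < 0  ⇒  outside

inside=no margin=6189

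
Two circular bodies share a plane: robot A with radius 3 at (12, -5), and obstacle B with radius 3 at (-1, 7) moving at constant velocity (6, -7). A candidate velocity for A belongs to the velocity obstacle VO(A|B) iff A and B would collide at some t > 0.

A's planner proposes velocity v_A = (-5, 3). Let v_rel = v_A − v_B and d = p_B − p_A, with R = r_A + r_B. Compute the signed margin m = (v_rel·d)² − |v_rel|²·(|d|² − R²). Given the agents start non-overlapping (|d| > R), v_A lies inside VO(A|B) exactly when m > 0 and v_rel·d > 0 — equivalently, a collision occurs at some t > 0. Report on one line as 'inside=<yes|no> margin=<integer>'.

d = (-13, 12),  |d|² = 313;  R = 3+3 = 6,  c = 313−6² = 277
v_rel = (-11, 10),  |v_rel|² = 221;  v_rel·d = (-11)·(-13) + (10)·(12) = 263
221·t² − 526·t + 277 = 0  ⇒  m = 263² − 221·277 = 7952
m = 7952 > 0,  v_rel·d = 263 > 0  ⇒  inside

inside=yes margin=7952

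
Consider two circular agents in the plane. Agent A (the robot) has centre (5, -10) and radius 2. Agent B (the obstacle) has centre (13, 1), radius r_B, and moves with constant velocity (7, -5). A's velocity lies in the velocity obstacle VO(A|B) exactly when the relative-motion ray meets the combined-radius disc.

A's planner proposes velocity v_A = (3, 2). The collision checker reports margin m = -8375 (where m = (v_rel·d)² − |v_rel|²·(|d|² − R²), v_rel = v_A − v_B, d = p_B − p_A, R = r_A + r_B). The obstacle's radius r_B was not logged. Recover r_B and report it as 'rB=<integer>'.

m = -8375
d = (8, 11);  v_rel = (-4, 7),  |v_rel|² = 65
v_rel×d = (-4)·(11) − (7)·(8) = -100
since m = R²·65 − (-100)²:  R² = (10000 + -8375) / 65 = 25
R = √25 = 5  ⇒  r_B = 5 − 2 = 3

rB=3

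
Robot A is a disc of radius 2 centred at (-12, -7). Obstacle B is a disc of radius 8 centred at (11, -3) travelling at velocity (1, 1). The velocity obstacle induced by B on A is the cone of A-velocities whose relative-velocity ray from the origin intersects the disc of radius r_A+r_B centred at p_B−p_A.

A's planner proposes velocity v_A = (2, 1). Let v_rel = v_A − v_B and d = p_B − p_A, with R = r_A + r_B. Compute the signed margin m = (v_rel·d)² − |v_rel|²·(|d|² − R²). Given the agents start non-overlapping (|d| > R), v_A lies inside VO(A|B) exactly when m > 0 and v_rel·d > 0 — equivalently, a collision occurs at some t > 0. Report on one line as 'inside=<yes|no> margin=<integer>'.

d = (23, 4),  |d|² = 545;  R = 2+8 = 10,  c = 545−10² = 445
v_rel = (1, 0),  |v_rel|² = 1;  v_rel·d = (1)·(23) + (0)·(4) = 23
1·t² − 46·t + 445 = 0  ⇒  m = 23² − 1·445 = 84
m = 84 > 0,  v_rel·d = 23 > 0  ⇒  inside

inside=yes margin=84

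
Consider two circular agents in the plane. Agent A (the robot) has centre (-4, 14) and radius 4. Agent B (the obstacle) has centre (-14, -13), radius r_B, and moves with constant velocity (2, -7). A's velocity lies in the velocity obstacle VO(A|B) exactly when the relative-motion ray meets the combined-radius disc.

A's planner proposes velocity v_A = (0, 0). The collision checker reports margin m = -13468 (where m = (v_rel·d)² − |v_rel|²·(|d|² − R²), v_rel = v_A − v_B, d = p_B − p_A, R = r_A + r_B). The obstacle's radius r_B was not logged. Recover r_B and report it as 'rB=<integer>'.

m = -13468
d = (-10, -27);  v_rel = (-2, 7),  |v_rel|² = 53
v_rel×d = (-2)·(-27) − (7)·(-10) = 124
since m = R²·53 − 124²:  R² = (15376 + -13468) / 53 = 36
R = √36 = 6  ⇒  r_B = 6 − 4 = 2

rB=2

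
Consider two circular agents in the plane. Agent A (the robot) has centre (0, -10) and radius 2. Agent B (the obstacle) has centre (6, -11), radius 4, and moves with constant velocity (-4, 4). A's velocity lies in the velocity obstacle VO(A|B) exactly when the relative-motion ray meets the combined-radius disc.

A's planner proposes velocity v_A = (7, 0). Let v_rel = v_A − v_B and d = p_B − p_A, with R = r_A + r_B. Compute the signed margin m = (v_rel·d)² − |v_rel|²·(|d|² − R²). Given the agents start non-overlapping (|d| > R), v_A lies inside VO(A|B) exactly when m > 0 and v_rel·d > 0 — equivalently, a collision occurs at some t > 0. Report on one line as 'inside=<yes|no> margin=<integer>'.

d = (6, -1),  |d|² = 37;  R = 2+4 = 6,  c = 37−6² = 1
v_rel = (11, -4),  |v_rel|² = 137;  v_rel·d = (11)·(6) + (-4)·(-1) = 70
137·t² − 140·t + 1 = 0  ⇒  m = 70² − 137·1 = 4763
m = 4763 > 0,  v_rel·d = 70 > 0  ⇒  inside

inside=yes margin=4763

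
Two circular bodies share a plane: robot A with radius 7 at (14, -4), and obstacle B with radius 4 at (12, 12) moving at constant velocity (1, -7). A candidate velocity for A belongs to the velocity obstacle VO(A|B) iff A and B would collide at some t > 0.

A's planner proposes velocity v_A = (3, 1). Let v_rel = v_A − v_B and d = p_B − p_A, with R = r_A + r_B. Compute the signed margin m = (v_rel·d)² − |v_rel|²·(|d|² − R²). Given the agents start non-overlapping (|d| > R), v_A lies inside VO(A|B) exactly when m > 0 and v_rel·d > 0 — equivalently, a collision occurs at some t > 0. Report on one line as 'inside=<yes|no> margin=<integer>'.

d = (-2, 16),  |d|² = 260;  R = 7+4 = 11,  c = 260−11² = 139
v_rel = (2, 8),  |v_rel|² = 68;  v_rel·d = (2)·(-2) + (8)·(16) = 124
68·t² − 248·t + 139 = 0  ⇒  m = 124² − 68·139 = 5924
m = 5924 > 0,  v_rel·d = 124 > 0  ⇒  inside

inside=yes margin=5924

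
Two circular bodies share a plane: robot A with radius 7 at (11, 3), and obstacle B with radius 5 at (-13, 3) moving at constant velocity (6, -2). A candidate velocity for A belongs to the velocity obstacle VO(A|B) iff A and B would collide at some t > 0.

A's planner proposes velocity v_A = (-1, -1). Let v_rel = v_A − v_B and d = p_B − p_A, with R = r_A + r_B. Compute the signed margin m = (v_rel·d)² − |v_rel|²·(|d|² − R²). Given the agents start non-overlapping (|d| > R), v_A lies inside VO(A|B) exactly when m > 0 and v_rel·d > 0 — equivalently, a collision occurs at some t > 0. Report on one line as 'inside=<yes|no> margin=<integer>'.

d = (-24, 0),  |d|² = 576;  R = 7+5 = 12,  c = 576−12² = 432
v_rel = (-7, 1),  |v_rel|² = 50;  v_rel·d = (-7)·(-24) + (1)·(0) = 168
50·t² − 336·t + 432 = 0  ⇒  m = 168² − 50·432 = 6624
m = 6624 > 0,  v_rel·d = 168 > 0  ⇒  inside

inside=yes margin=6624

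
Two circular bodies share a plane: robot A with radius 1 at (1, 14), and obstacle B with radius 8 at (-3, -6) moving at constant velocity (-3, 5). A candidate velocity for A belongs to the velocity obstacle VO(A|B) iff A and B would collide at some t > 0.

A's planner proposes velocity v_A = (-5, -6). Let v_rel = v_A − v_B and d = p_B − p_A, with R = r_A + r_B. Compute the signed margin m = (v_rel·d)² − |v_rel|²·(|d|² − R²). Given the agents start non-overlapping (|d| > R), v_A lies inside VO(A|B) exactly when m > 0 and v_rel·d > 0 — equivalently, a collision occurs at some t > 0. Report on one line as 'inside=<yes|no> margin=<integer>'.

d = (-4, -20),  |d|² = 416;  R = 1+8 = 9,  c = 416−9² = 335
v_rel = (-2, -11),  |v_rel|² = 125;  v_rel·d = (-2)·(-4) + (-11)·(-20) = 228
125·t² − 456·t + 335 = 0  ⇒  m = 228² − 125·335 = 10109
m = 10109 > 0,  v_rel·d = 228 > 0  ⇒  inside

inside=yes margin=10109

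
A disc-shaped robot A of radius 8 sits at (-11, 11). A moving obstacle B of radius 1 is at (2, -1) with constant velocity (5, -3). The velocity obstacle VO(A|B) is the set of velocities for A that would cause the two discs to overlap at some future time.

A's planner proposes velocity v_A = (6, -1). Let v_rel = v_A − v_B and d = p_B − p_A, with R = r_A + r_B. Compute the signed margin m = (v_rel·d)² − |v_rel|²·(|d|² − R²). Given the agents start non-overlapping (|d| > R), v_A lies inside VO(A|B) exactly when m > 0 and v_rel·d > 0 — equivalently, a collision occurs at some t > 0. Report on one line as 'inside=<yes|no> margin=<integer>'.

d = (13, -12),  |d|² = 313;  R = 8+1 = 9,  c = 313−9² = 232
v_rel = (1, 2),  |v_rel|² = 5;  v_rel·d = (1)·(13) + (2)·(-12) = -11
5·t² + 22·t + 232 = 0  ⇒  m = (-11)² − 5·232 = -1039
m = -1039 < 0,  v_rel·d = -11 < 0  ⇒  outside

inside=no margin=-1039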